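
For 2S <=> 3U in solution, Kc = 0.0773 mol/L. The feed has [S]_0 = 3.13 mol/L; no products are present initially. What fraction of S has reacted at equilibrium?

Let X = conversion of S; extent ξ = 3.13X/2 mol/L.
Concentrations: [S] = 3.13 − 3.13X; [U] = 4.7X.
Kc = [U]^3 / ([S]^2).
This equals 0.0773 at X = 0.171 (the root in 0 < X < 1).

X = 0.171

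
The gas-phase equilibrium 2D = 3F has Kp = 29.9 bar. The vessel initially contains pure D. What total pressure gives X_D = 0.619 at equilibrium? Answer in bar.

P = 7.1 bar

Basis: 1 mol D initially; let X = conversion of D. Extent ξ = 0.5X.
Species balance: n_D = 1 − X; n_F = 1.5X.
n_T = Σnᵢ = 1 + 0.5X.
Kp = p_F^3 / (p_D^2) with p_i = (n_i/n_T)·P.
At X = 0.619: the mole-fraction product g(X) = Π y_i^ν_i = 4.211. Since Kp = g(X)·P^{1}, P = (Kp/g)^(1/1) = (29.9/4.211)^(1/1) = 7.1 bar.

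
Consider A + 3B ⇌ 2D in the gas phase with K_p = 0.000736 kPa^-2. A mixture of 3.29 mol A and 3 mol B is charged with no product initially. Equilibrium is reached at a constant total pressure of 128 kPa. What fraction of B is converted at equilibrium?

Basis: 3 mol B initially; let X = conversion of B. Extent ξ = X.
Mole table: n_A = 3.29 − X; n_B = 3 − 3X; n_D = 2X.
Total moles n_T = 6.29 − 2X.
Mole fractions y_i = n_i/n_T; K_p = p_D^2 / (p_A p_B^3) with p_i = y_i·P.
Equating to 0.000736 kPa^-2 and solving on 0 < X < 1: X = 0.638.

X = 0.638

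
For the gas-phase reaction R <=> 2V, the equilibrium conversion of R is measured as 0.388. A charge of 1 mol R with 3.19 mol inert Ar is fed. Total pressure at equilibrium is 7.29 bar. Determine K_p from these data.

K_p = 1.57 bar

Basis: 1 mol R initially; let X = conversion of R. Extent ξ = X.
Species balance: n_R = 1 − X; n_V = 2X; n_I = 3.19 (inert).
n_T = Σnᵢ = 4.19 + X.
At X = 0.388: n_R = 0.612, n_V = 0.776, n_T = 4.58.
p_i = (n_i/n_T)·P. K_p = p_V^2 / (p_R) = 1.57 bar.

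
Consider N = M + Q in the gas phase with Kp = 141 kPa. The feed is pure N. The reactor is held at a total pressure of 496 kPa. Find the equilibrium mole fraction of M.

y_M = 0.320

Basis: 1 mol N initially; let X = conversion of N. Extent ξ = X.
Mole table: n_N = 1 − X; n_M = X; n_Q = X.
Summing: n_T = 1 + X.
Mole fractions y_i = n_i/n_T; Kp = p_M p_Q / (p_N) with p_i = y_i·P.
Equating to 141 kPa and solving on 0 < X < 1: X = 0.470.
Then n_M = 0.47, n_T = 1.47, so y_M = 0.320.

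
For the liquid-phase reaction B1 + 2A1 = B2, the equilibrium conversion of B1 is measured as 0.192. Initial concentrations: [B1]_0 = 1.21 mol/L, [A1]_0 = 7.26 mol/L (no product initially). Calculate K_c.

K_c = 0.00515 (mol/L)^-2

Let X = conversion of B1.
Concentrations: [B1] = 1.21 − 1.21X; [A1] = 7.26 − 2.42X; [B2] = 1.21X.
At X = 0.192: [B1] = 0.978, [A1] = 6.8, [B2] = 0.232.
K_c = [B2] / ([B1] [A1]^2) = 0.00515 (mol/L)^-2.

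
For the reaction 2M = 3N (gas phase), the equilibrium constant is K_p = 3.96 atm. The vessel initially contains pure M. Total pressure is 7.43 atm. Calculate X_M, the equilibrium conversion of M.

X = 0.406

Take 1 mol M as basis and let X be its fractional conversion, so ξ = 0.5X.
Moles: n_M = 1 − X; n_N = 1.5X.
Summing: n_T = 1 + 0.5X.
Mole fractions y_i = n_i/n_T; K_p = p_N^3 / (p_M^2) with p_i = y_i·P.
Equating to 3.96 atm and solving on 0 < X < 1: X = 0.406.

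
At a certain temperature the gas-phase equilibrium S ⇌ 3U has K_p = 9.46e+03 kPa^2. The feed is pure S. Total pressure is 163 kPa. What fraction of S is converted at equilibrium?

Take 1 mol S as basis and let X be its fractional conversion, so ξ = X.
Moles: n_S = 1 − X; n_U = 3X.
n_T = Σnᵢ = 1 + 2X.
With p_i = (n_i/n_T)P, K_p = p_U^3 / (p_S).
Equating to 9.46e+03 kPa^2 and solving on 0 < X < 1: X = 0.285.

X = 0.285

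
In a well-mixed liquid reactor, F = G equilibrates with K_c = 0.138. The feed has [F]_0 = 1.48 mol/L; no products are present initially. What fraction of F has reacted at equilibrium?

Let X = conversion of F; extent ξ = 1.48·X mol/L.
Concentrations: [F] = 1.48 − 1.48X; [G] = 1.48X.
K_c = [G] / ([F]).
This equals 0.138 at X = 0.121 (the root in 0 < X < 1).

X = 0.121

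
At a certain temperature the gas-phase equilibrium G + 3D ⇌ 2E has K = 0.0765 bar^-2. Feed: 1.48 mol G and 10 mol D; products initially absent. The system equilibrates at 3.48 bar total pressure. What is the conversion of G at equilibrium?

X = 0.555

Let X = conversion of G (basis 1.48 mol G); extent of reaction ξ = 1.48X.
At extent ξ: n_G = 1.48 − 1.48X; n_D = 10 − 4.44X; n_E = 2.96X.
Total moles n_T = 11.5 − 2.96X.
With p_i = (n_i/n_T)P, K = p_E^2 / (p_G p_D^3).
Setting this equal to 0.0765 bar^-2 and taking the physical root (0 < X < 1) gives X = 0.555.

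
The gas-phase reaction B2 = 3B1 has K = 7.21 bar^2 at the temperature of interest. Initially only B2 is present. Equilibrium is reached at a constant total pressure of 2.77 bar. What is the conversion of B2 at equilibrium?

X = 0.408

Basis: 1 mol B2 initially; let X = conversion of B2. Extent ξ = X.
Mole table: n_B2 = 1 − X; n_B1 = 3X.
Summing: n_T = 1 + 2X.
y_i = n_i/n_T, p_i = y_i·P. K = p_B1^3 / (p_B2).
Substituting and setting equal to 7.21 bar^2 gives a polynomial in X; the root in (0,1) is X = 0.408.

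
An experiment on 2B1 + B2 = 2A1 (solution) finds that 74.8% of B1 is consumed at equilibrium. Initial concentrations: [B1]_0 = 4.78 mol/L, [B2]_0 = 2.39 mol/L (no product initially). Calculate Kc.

Kc = 14.6 L/mol

Let X = conversion of B1.
Concentrations: [B1] = 4.78 − 4.78X; [B2] = 2.39 − 2.39X; [A1] = 4.78X.
At X = 0.748: [B1] = 1.2, [B2] = 0.602, [A1] = 3.58.
Kc = [A1]^2 / ([B1]^2 [B2]) = 14.6 L/mol.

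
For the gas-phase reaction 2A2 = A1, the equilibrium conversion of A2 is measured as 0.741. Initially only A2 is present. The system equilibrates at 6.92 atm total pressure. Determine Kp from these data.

Take 1 mol A2 as basis and let X be its fractional conversion, so ξ = 0.5X.
Mole table: n_A2 = 1 − X; n_A1 = 0.5X.
Summing: n_T = 1 − 0.5X.
At X = 0.741: n_A2 = 0.259, n_A1 = 0.37, n_T = 0.629.
p_i = (n_i/n_T)·P. Kp = p_A1 / (p_A2^2) = 0.502 atm^-1.

Kp = 0.502 atm^-1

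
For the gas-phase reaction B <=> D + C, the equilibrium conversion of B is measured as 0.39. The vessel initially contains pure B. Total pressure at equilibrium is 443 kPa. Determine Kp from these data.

Kp = 79.5 kPa

Basis: 1 mol B initially; let X = conversion of B. Extent ξ = X.
At extent ξ: n_B = 1 − X; n_D = X; n_C = X.
n_T = Σnᵢ = 1 + X.
At X = 0.39: n_B = 0.61, n_D = 0.39, n_C = 0.39, n_T = 1.39.
p_i = (n_i/n_T)·P. Kp = p_D p_C / (p_B) = 79.5 kPa.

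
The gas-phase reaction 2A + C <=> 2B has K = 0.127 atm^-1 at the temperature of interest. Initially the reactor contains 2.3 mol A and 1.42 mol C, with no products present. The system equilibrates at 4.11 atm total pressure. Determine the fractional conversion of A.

X = 0.290

Basis: 2.3 mol A initially; let X = conversion of A. Extent ξ = 1.15X.
Mole table: n_A = 2.3 − 2.3X; n_C = 1.42 − 1.15X; n_B = 2.3X.
Summing: n_T = 3.72 − 1.15X.
Mole fractions y_i = n_i/n_T; K = p_B^2 / (p_A^2 p_C) with p_i = y_i·P.
Setting this equal to 0.127 atm^-1 and taking the physical root (0 < X < 1) gives X = 0.290.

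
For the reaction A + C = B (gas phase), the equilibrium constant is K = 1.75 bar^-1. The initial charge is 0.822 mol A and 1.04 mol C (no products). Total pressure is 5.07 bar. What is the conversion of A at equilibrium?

Let X = conversion of A (basis 0.822 mol A); extent of reaction ξ = 0.822X.
Moles: n_A = 0.822 − 0.822X; n_C = 1.04 − 0.822X; n_B = 0.822X.
Summing: n_T = 1.86 − 0.822X.
Mole fractions y_i = n_i/n_T; K = p_B / (p_A p_C) with p_i = y_i·P.
Setting this equal to 1.75 bar^-1 and taking the physical root (0 < X < 1) gives X = 0.751.

X = 0.751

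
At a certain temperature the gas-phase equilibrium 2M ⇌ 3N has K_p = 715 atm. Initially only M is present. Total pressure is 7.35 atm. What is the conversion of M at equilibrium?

X = 0.873

Basis: 1 mol M initially; let X = conversion of M. Extent ξ = 0.5X.
Moles: n_M = 1 − X; n_N = 1.5X.
Summing: n_T = 1 + 0.5X.
With p_i = (n_i/n_T)P, K_p = p_N^3 / (p_M^2).
Equating to 715 atm and solving on 0 < X < 1: X = 0.873.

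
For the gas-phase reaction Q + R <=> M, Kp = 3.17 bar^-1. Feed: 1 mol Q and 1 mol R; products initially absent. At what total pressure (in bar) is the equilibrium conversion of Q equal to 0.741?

Take 1 mol Q as basis and let X be its fractional conversion, so ξ = X.
At extent ξ: n_Q = 1 − X; n_R = 1 − X; n_M = X.
Summing: n_T = 2 − X.
Kp = p_M / (p_Q p_R) with p_i = (n_i/n_T)·P.
At X = 0.741: the mole-fraction product g(X) = Π y_i^ν_i = 13.91. Since Kp = g(X)·P^{-1}, P = (g/Kp)^(1/1) = (13.91/3.17)^(1/1) = 4.39 bar.

P = 4.39 bar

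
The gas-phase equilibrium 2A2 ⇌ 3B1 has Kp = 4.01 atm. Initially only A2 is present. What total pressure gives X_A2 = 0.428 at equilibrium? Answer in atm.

P = 6.02 atm

Let X = conversion of A2 (basis 1 mol A2); extent of reaction ξ = 0.5X.
Mole table: n_A2 = 1 − X; n_B1 = 1.5X.
Summing: n_T = 1 + 0.5X.
Kp = p_B1^3 / (p_A2^2) with p_i = (n_i/n_T)·P.
At X = 0.428: the mole-fraction product g(X) = Π y_i^ν_i = 0.6662. Since Kp = g(X)·P^{1}, P = (Kp/g)^(1/1) = (4.01/0.6662)^(1/1) = 6.02 atm.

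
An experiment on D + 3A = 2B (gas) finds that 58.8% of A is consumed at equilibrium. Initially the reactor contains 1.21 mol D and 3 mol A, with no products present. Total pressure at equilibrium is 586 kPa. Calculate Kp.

Let X = conversion of A (basis 3 mol A); extent of reaction ξ = X.
Mole table: n_D = 1.21 − X; n_A = 3 − 3X; n_B = 2X.
n_T = Σnᵢ = 4.21 − 2X.
At X = 0.588: n_D = 0.622, n_A = 1.24, n_B = 1.18, n_T = 3.03.
p_i = (n_i/n_T)·P. Kp = p_B^2 / (p_D p_A^3) = 3.16e-05 kPa^-2.

Kp = 3.16e-05 kPa^-2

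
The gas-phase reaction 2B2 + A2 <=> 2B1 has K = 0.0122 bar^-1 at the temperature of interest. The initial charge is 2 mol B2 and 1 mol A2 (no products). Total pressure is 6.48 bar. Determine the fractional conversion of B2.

Let X = conversion of B2 (basis 2 mol B2); extent of reaction ξ = X.
At extent ξ: n_B2 = 2 − 2X; n_A2 = 1 − X; n_B1 = 2X.
n_T = Σnᵢ = 3 − X.
With p_i = (n_i/n_T)P, K = p_B1^2 / (p_B2^2 p_A2).
Equating to 0.0122 bar^-1 and solving on 0 < X < 1: X = 0.134.

X = 0.134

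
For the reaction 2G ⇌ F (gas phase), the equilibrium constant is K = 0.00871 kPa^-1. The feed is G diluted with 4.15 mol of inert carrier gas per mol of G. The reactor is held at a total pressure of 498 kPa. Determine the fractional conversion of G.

Take 1 mol G as basis and let X be its fractional conversion, so ξ = 0.5X.
Mole table: n_G = 1 − X; n_F = 0.5X; n_I = 4.15 (inert).
Summing: n_T = 5.15 − 0.5X.
With p_i = (n_i/n_T)P, K = p_F / (p_G^2).
This yields a degree-2 equation in X; solving on (0,1), X = 0.479.

X = 0.479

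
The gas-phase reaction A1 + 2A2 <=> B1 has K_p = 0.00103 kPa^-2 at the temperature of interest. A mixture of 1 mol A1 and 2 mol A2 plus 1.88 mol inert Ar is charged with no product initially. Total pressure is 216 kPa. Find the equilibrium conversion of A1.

Basis: 1 mol A1 initially; let X = conversion of A1. Extent ξ = X.
Species balance: n_A1 = 1 − X; n_A2 = 2 − 2X; n_B1 = X; n_I = 1.88 (inert).
Summing: n_T = 4.88 − 2X.
y_i = n_i/n_T, p_i = y_i·P. K_p = p_B1 / (p_A1 p_A2^2).
Equating to 0.00103 kPa^-2 and solving on 0 < X < 1: X = 0.649.

X = 0.649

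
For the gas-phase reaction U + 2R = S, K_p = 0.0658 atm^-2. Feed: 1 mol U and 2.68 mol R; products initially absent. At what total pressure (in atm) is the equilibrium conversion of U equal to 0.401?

Let X = conversion of U (basis 1 mol U); extent of reaction ξ = X.
Species balance: n_U = 1 − X; n_R = 2.68 − 2X; n_S = X.
Summing: n_T = 3.68 − 2X.
K_p = p_S / (p_U p_R^2) with p_i = (n_i/n_T)·P.
At X = 0.401: the mole-fraction product g(X) = Π y_i^ν_i = 1.572. Since K_p = g(X)·P^{-2}, P = (g/K_p)^(1/2) = (1.572/0.0658)^(1/2) = 4.89 atm.

P = 4.89 atm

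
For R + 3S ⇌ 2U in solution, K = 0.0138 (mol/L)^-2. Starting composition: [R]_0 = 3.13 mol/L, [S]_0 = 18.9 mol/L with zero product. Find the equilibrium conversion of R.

X = 0.727

Let X = conversion of R; extent ξ = 3.13·X mol/L.
Concentrations: [R] = 3.13 − 3.13X; [S] = 18.9 − 9.39X; [U] = 6.26X.
K = [U]^2 / ([R] [S]^3).
Solving K = 0.0138 for X ∈ (0,1): X = 0.727.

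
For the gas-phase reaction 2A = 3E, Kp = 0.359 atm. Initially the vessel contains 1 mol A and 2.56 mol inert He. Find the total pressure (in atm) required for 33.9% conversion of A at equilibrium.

P = 4.45 atm

Basis: 1 mol A initially; let X = conversion of A. Extent ξ = 0.5X.
Species balance: n_A = 1 − X; n_E = 1.5X; n_I = 2.56 (inert).
n_T = Σnᵢ = 3.56 + 0.5X.
Kp = p_E^3 / (p_A^2) with p_i = (n_i/n_T)·P.
At X = 0.339: the mole-fraction product g(X) = Π y_i^ν_i = 0.08069. Since Kp = g(X)·P^{1}, P = (Kp/g)^(1/1) = (0.359/0.08069)^(1/1) = 4.45 atm.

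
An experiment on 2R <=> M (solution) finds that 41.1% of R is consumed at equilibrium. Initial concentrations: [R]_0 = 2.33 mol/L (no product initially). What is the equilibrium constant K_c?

Let X = conversion of R.
Concentrations: [R] = 2.33 − 2.33X; [M] = 1.17X.
At X = 0.411: [R] = 1.37, [M] = 0.479.
K_c = [M] / ([R]^2) = 0.254 L/mol.

K_c = 0.254 L/mol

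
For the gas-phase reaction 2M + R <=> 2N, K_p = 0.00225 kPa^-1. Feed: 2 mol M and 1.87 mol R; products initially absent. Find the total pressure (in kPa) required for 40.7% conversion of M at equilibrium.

P = 496 kPa

Take 2 mol M as basis and let X be its fractional conversion, so ξ = X.
Moles: n_M = 2 − 2X; n_R = 1.87 − X; n_N = 2X.
n_T = Σnᵢ = 3.87 − X.
K_p = p_N^2 / (p_M^2 p_R) with p_i = (n_i/n_T)·P.
At X = 0.407: the mole-fraction product g(X) = Π y_i^ν_i = 1.115. Since K_p = g(X)·P^{-1}, P = (g/K_p)^(1/1) = (1.115/0.00225)^(1/1) = 496 kPa.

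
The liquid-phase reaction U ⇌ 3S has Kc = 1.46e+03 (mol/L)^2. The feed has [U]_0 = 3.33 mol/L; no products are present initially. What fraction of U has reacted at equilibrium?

X = 0.867

Let X = conversion of U; extent ξ = 3.33·X mol/L.
Concentrations: [U] = 3.33 − 3.33X; [S] = 9.99X.
Kc = [S]^3 / ([U]).
This equals 1.46e+03 at X = 0.867 (the root in 0 < X < 1).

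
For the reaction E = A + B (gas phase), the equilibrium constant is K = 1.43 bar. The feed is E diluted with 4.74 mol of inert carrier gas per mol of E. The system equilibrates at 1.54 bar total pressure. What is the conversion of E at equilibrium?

Let X = conversion of E (basis 1 mol E); extent of reaction ξ = X.
Mole table: n_E = 1 − X; n_A = X; n_B = X; n_I = 4.74 (inert).
n_T = Σnᵢ = 5.74 + X.
y_i = n_i/n_T, p_i = y_i·P. K = p_A p_B / (p_E).
This yields a degree-2 equation in X; solving on (0,1), X = 0.875.

X = 0.875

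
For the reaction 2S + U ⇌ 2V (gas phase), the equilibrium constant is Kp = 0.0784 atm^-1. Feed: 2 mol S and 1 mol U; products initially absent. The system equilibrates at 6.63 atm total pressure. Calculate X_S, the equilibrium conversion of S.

Take 2 mol S as basis and let X be its fractional conversion, so ξ = X.
Species balance: n_S = 2 − 2X; n_U = 1 − X; n_V = 2X.
Summing: n_T = 3 − X.
Mole fractions y_i = n_i/n_T; Kp = p_V^2 / (p_S^2 p_U) with p_i = y_i·P.
Equating to 0.0784 atm^-1 and solving on 0 < X < 1: X = 0.271.

X = 0.271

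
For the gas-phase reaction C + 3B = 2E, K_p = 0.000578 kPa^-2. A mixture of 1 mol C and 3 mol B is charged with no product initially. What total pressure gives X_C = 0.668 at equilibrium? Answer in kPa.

P = 258 kPa

Take 1 mol C as basis and let X be its fractional conversion, so ξ = X.
Mole table: n_C = 1 − X; n_B = 3 − 3X; n_E = 2X.
Total moles n_T = 4 − 2X.
K_p = p_E^2 / (p_C p_B^3) with p_i = (n_i/n_T)·P.
At X = 0.668: the mole-fraction product g(X) = Π y_i^ν_i = 38.62. Since K_p = g(X)·P^{-2}, P = (g/K_p)^(1/2) = (38.62/0.000578)^(1/2) = 258 kPa.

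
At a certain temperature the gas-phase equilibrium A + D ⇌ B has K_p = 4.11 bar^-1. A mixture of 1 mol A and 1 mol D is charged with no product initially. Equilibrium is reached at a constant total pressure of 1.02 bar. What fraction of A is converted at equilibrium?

X = 0.561

Take 1 mol A as basis and let X be its fractional conversion, so ξ = X.
At extent ξ: n_A = 1 − X; n_D = 1 − X; n_B = X.
n_T = Σnᵢ = 2 − X.
With p_i = (n_i/n_T)P, K_p = p_B / (p_A p_D).
Equating to 4.11 bar^-1 and solving on 0 < X < 1: X = 0.561.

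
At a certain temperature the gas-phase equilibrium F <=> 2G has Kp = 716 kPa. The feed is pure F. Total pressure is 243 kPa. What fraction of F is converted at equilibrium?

X = 0.651

Let X = conversion of F (basis 1 mol F); extent of reaction ξ = X.
Mole table: n_F = 1 − X; n_G = 2X.
Total moles n_T = 1 + X.
y_i = n_i/n_T, p_i = y_i·P. Kp = p_G^2 / (p_F).
Substituting and setting equal to 716 kPa gives a polynomial in X; the root in (0,1) is X = 0.651.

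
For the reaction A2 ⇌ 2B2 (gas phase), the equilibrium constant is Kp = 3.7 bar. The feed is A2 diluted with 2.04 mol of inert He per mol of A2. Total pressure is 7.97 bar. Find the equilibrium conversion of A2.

Basis: 1 mol A2 initially; let X = conversion of A2. Extent ξ = X.
Moles: n_A2 = 1 − X; n_B2 = 2X; n_I = 2.04 (inert).
n_T = Σnᵢ = 3.04 + X.
With p_i = (n_i/n_T)P, Kp = p_B2^2 / (p_A2).
Setting this equal to 3.7 bar and taking the physical root (0 < X < 1) gives X = 0.466.

X = 0.466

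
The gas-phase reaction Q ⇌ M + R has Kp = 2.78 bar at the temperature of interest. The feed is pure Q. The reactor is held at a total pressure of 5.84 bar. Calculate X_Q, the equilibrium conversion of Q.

X = 0.568

Take 1 mol Q as basis and let X be its fractional conversion, so ξ = X.
Mole table: n_Q = 1 − X; n_M = X; n_R = X.
Summing: n_T = 1 + X.
Mole fractions y_i = n_i/n_T; Kp = p_M p_R / (p_Q) with p_i = y_i·P.
This yields a degree-2 equation in X; solving on (0,1), X = 0.568.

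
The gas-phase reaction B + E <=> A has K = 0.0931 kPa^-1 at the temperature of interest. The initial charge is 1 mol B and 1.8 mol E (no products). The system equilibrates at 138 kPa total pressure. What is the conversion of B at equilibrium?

X = 0.861

Let X = conversion of B (basis 1 mol B); extent of reaction ξ = X.
Species balance: n_B = 1 − X; n_E = 1.8 − X; n_A = X.
n_T = Σnᵢ = 2.8 − X.
With p_i = (n_i/n_T)P, K = p_A / (p_B p_E).
This yields a degree-2 equation in X; solving on (0,1), X = 0.861.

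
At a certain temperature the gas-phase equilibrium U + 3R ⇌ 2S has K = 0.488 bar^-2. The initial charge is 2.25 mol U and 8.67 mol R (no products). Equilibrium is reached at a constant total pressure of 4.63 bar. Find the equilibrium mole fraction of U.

Take 2.25 mol U as basis and let X be its fractional conversion, so ξ = 2.25X.
Moles: n_U = 2.25 − 2.25X; n_R = 8.67 − 6.75X; n_S = 4.5X.
Total moles n_T = 10.9 − 4.5X.
y_i = n_i/n_T, p_i = y_i·P. K = p_S^2 / (p_U p_R^3).
Equating to 0.488 bar^-2 and solving on 0 < X < 1: X = 0.667.
Then n_U = 0.748, n_T = 7.92, so y_U = 0.095.

y_U = 0.095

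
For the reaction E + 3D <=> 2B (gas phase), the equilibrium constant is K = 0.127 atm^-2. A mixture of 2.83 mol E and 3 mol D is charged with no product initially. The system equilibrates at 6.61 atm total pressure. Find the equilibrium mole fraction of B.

Take 3 mol D as basis and let X be its fractional conversion, so ξ = X.
Mole table: n_E = 2.83 − X; n_D = 3 − 3X; n_B = 2X.
Total moles n_T = 5.83 − 2X.
y_i = n_i/n_T, p_i = y_i·P. K = p_B^2 / (p_E p_D^3).
Substituting and setting equal to 0.127 atm^-2 gives a polynomial in X; the root in (0,1) is X = 0.564.
Then n_B = 1.13, n_T = 4.7, so y_B = 0.240.

y_B = 0.240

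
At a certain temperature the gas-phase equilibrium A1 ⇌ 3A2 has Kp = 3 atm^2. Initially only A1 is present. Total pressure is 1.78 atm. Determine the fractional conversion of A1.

X = 0.409

Basis: 1 mol A1 initially; let X = conversion of A1. Extent ξ = X.
Moles: n_A1 = 1 − X; n_A2 = 3X.
Summing: n_T = 1 + 2X.
y_i = n_i/n_T, p_i = y_i·P. Kp = p_A2^3 / (p_A1).
Substituting and setting equal to 3 atm^2 gives a polynomial in X; the root in (0,1) is X = 0.409.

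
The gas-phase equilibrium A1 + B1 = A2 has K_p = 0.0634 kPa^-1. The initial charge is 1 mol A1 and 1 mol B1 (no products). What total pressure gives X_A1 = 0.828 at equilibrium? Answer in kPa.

Let X = conversion of A1 (basis 1 mol A1); extent of reaction ξ = X.
At extent ξ: n_A1 = 1 − X; n_B1 = 1 − X; n_A2 = X.
Total moles n_T = 2 − X.
K_p = p_A2 / (p_A1 p_B1) with p_i = (n_i/n_T)·P.
At X = 0.828: the mole-fraction product g(X) = Π y_i^ν_i = 32.8. Since K_p = g(X)·P^{-1}, P = (g/K_p)^(1/1) = (32.8/0.0634)^(1/1) = 517 kPa.

P = 517 kPa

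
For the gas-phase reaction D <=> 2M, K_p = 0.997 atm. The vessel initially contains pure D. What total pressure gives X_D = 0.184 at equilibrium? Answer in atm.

P = 7.11 atm

Let X = conversion of D (basis 1 mol D); extent of reaction ξ = X.
Species balance: n_D = 1 − X; n_M = 2X.
n_T = Σnᵢ = 1 + X.
K_p = p_M^2 / (p_D) with p_i = (n_i/n_T)·P.
At X = 0.184: the mole-fraction product g(X) = Π y_i^ν_i = 0.1402. Since K_p = g(X)·P^{1}, P = (K_p/g)^(1/1) = (0.997/0.1402)^(1/1) = 7.11 atm.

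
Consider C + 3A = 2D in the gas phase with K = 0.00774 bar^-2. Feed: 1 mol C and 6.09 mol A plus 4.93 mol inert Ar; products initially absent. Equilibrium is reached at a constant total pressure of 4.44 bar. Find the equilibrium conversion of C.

X = 0.195

Take 1 mol C as basis and let X be its fractional conversion, so ξ = X.
At extent ξ: n_C = 1 − X; n_A = 6.09 − 3X; n_D = 2X; n_I = 4.93 (inert).
Summing: n_T = 12 − 2X.
With p_i = (n_i/n_T)P, K = p_D^2 / (p_C p_A^3).
Setting this equal to 0.00774 bar^-2 and taking the physical root (0 < X < 1) gives X = 0.195.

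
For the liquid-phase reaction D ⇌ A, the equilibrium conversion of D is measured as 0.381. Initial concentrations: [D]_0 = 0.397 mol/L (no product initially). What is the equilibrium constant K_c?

Let X = conversion of D.
Concentrations: [D] = 0.397 − 0.397X; [A] = 0.397X.
At X = 0.381: [D] = 0.246, [A] = 0.151.
K_c = [A] / ([D]) = 0.616.

K_c = 0.616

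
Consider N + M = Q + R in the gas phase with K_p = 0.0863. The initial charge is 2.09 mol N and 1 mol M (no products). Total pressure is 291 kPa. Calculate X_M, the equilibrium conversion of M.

X = 0.322

Let X = conversion of M (basis 1 mol M); extent of reaction ξ = X.
Mole table: n_N = 2.09 − X; n_M = 1 − X; n_Q = X; n_R = X.
Total moles n_T = 3.09 (Δν = 0, constant).
With p_i = (n_i/n_T)P, K_p = p_Q p_R / (p_N p_M).
Equating to 0.0863 and solving on 0 < X < 1: X = 0.322.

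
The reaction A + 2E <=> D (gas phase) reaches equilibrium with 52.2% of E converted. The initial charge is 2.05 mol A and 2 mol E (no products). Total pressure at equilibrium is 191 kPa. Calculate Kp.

Kp = 9.26e-05 kPa^-2

Take 2 mol E as basis and let X be its fractional conversion, so ξ = X.
At extent ξ: n_A = 2.05 − X; n_E = 2 − 2X; n_D = X.
Summing: n_T = 4.05 − 2X.
At X = 0.522: n_A = 1.53, n_E = 0.956, n_D = 0.522, n_T = 3.01.
p_i = (n_i/n_T)·P. Kp = p_D / (p_A p_E^2) = 9.26e-05 kPa^-2.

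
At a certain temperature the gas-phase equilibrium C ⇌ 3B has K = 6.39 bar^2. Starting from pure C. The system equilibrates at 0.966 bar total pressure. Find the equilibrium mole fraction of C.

Basis: 1 mol C initially; let X = conversion of C. Extent ξ = X.
Moles: n_C = 1 − X; n_B = 3X.
n_T = Σnᵢ = 1 + 2X.
With p_i = (n_i/n_T)P, K = p_B^3 / (p_C).
This yields a degree-3 equation in X; solving on (0,1), X = 0.740.
Then n_C = 0.26, n_T = 2.48, so y_C = 0.105.

y_C = 0.105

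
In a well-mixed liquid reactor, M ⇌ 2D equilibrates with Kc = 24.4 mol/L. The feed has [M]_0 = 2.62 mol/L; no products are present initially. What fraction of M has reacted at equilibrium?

X = 0.755

Let X = conversion of M; extent ξ = 2.62·X mol/L.
Concentrations: [M] = 2.62 − 2.62X; [D] = 5.24X.
Kc = [D]^2 / ([M]).
Solving Kc = 24.4 for X ∈ (0,1): X = 0.755.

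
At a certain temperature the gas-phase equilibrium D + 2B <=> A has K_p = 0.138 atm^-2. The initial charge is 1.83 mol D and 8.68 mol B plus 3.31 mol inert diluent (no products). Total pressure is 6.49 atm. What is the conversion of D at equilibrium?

X = 0.639

Basis: 1.83 mol D initially; let X = conversion of D. Extent ξ = 1.83X.
Species balance: n_D = 1.83 − 1.83X; n_B = 8.68 − 3.66X; n_A = 1.83X; n_I = 3.31 (inert).
Summing: n_T = 13.8 − 3.66X.
With p_i = (n_i/n_T)P, K_p = p_A / (p_D p_B^2).
Equating to 0.138 atm^-2 and solving on 0 < X < 1: X = 0.639.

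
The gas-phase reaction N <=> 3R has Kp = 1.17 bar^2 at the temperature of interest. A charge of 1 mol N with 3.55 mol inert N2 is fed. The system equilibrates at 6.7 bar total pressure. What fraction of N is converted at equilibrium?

X = 0.264

Take 1 mol N as basis and let X be its fractional conversion, so ξ = X.
Moles: n_N = 1 − X; n_R = 3X; n_I = 3.55 (inert).
Summing: n_T = 4.55 + 2X.
With p_i = (n_i/n_T)P, Kp = p_R^3 / (p_N).
This yields a degree-3 equation in X; solving on (0,1), X = 0.264.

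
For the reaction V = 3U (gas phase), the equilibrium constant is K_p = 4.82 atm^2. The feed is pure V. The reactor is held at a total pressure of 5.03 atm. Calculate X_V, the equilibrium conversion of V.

Let X = conversion of V (basis 1 mol V); extent of reaction ξ = X.
Moles: n_V = 1 − X; n_U = 3X.
n_T = Σnᵢ = 1 + 2X.
Mole fractions y_i = n_i/n_T; K_p = p_U^3 / (p_V) with p_i = y_i·P.
Substituting and setting equal to 4.82 atm^2 gives a polynomial in X; the root in (0,1) is X = 0.226.

X = 0.226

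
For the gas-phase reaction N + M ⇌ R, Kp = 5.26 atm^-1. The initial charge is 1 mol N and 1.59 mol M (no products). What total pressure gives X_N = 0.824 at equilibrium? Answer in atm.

P = 2.05 atm

Let X = conversion of N (basis 1 mol N); extent of reaction ξ = X.
Moles: n_N = 1 − X; n_M = 1.59 − X; n_R = X.
Total moles n_T = 2.59 − X.
Kp = p_R / (p_N p_M) with p_i = (n_i/n_T)·P.
At X = 0.824: the mole-fraction product g(X) = Π y_i^ν_i = 10.79. Since Kp = g(X)·P^{-1}, P = (g/Kp)^(1/1) = (10.79/5.26)^(1/1) = 2.05 atm.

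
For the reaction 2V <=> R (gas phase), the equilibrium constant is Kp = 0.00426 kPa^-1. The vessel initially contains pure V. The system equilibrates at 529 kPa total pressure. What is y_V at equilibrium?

Basis: 1 mol V initially; let X = conversion of V. Extent ξ = 0.5X.
At extent ξ: n_V = 1 − X; n_R = 0.5X.
n_T = Σnᵢ = 1 − 0.5X.
With p_i = (n_i/n_T)P, Kp = p_R / (p_V^2).
This yields a degree-2 equation in X; solving on (0,1), X = 0.684.
Then n_V = 0.316, n_T = 0.658, so y_V = 0.480.

y_V = 0.480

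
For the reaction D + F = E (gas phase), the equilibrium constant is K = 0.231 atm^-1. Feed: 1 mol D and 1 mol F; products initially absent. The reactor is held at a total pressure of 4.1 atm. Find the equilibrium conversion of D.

Let X = conversion of D (basis 1 mol D); extent of reaction ξ = X.
Species balance: n_D = 1 − X; n_F = 1 − X; n_E = X.
Summing: n_T = 2 − X.
Mole fractions y_i = n_i/n_T; K = p_E / (p_D p_F) with p_i = y_i·P.
This yields a degree-2 equation in X; solving on (0,1), X = 0.283.

X = 0.283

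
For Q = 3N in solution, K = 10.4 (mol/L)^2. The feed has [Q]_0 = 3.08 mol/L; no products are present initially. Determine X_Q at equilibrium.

Let X = conversion of Q; extent ξ = 3.08·X mol/L.
Concentrations: [Q] = 3.08 − 3.08X; [N] = 9.24X.
K = [N]^3 / ([Q]).
Equating to 10.4 (mol/L)^2: the physical root is X = 0.305.

X = 0.305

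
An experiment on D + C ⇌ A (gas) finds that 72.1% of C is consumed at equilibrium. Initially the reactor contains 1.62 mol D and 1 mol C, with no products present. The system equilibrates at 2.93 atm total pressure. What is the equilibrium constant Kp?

Kp = 1.86 atm^-1

Take 1 mol C as basis and let X be its fractional conversion, so ξ = X.
Moles: n_D = 1.62 − X; n_C = 1 − X; n_A = X.
Total moles n_T = 2.62 − X.
At X = 0.721: n_D = 0.899, n_C = 0.279, n_A = 0.721, n_T = 1.9.
p_i = (n_i/n_T)·P. Kp = p_A / (p_D p_C) = 1.86 atm^-1.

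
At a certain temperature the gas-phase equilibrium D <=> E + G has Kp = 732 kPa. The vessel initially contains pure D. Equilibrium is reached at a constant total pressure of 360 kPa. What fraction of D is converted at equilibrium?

Let X = conversion of D (basis 1 mol D); extent of reaction ξ = X.
At extent ξ: n_D = 1 − X; n_E = X; n_G = X.
Total moles n_T = 1 + X.
With p_i = (n_i/n_T)P, Kp = p_E p_G / (p_D).
This yields a degree-2 equation in X; solving on (0,1), X = 0.819.

X = 0.819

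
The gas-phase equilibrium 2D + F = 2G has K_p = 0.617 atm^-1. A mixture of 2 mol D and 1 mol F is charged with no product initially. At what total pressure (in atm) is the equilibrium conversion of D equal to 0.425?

P = 3.97 atm

Let X = conversion of D (basis 2 mol D); extent of reaction ξ = X.
Species balance: n_D = 2 − 2X; n_F = 1 − X; n_G = 2X.
n_T = Σnᵢ = 3 − X.
K_p = p_G^2 / (p_D^2 p_F) with p_i = (n_i/n_T)·P.
At X = 0.425: the mole-fraction product g(X) = Π y_i^ν_i = 2.447. Since K_p = g(X)·P^{-1}, P = (g/K_p)^(1/1) = (2.447/0.617)^(1/1) = 3.97 atm.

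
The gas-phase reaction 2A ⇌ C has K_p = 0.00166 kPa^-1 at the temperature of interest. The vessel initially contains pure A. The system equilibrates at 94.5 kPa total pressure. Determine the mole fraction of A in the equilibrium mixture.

y_A = 0.879

Basis: 1 mol A initially; let X = conversion of A. Extent ξ = 0.5X.
Moles: n_A = 1 − X; n_C = 0.5X.
Total moles n_T = 1 − 0.5X.
y_i = n_i/n_T, p_i = y_i·P. K_p = p_C / (p_A^2).
This yields a degree-2 equation in X; solving on (0,1), X = 0.216.
Then n_A = 0.784, n_T = 0.892, so y_A = 0.879.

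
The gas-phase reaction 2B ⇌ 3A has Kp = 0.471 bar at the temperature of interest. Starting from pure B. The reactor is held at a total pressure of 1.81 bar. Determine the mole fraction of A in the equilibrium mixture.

y_A = 0.436

Let X = conversion of B (basis 1 mol B); extent of reaction ξ = 0.5X.
At extent ξ: n_B = 1 − X; n_A = 1.5X.
Summing: n_T = 1 + 0.5X.
Mole fractions y_i = n_i/n_T; Kp = p_A^3 / (p_B^2) with p_i = y_i·P.
Substituting and setting equal to 0.471 bar gives a polynomial in X; the root in (0,1) is X = 0.340.
Then n_A = 0.51, n_T = 1.17, so y_A = 0.436.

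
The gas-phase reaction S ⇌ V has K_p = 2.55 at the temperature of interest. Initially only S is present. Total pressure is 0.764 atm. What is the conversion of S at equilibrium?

Take 1 mol S as basis and let X be its fractional conversion, so ξ = X.
Mole table: n_S = 1 − X; n_V = X.
Total moles n_T = 1 (Δν = 0, constant).
Mole fractions y_i = n_i/n_T; K_p = p_V / (p_S) with p_i = y_i·P.
Substituting and setting equal to 2.55 gives a polynomial in X; the root in (0,1) is X = 0.718.

X = 0.718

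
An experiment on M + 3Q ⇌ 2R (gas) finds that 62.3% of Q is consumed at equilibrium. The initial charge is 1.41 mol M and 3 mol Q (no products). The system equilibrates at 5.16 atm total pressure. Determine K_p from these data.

K_p = 0.513 atm^-2

Let X = conversion of Q (basis 3 mol Q); extent of reaction ξ = X.
Mole table: n_M = 1.41 − X; n_Q = 3 − 3X; n_R = 2X.
Total moles n_T = 4.41 − 2X.
At X = 0.623: n_M = 0.787, n_Q = 1.13, n_R = 1.25, n_T = 3.16.
p_i = (n_i/n_T)·P. K_p = p_R^2 / (p_M p_Q^3) = 0.513 atm^-2.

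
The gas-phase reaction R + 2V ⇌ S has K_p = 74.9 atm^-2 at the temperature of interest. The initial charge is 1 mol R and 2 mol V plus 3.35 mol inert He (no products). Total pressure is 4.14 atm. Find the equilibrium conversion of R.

Let X = conversion of R (basis 1 mol R); extent of reaction ξ = X.
Moles: n_R = 1 − X; n_V = 2 − 2X; n_S = X; n_I = 3.35 (inert).
Summing: n_T = 6.35 − 2X.
Mole fractions y_i = n_i/n_T; K_p = p_S / (p_R p_V^2) with p_i = y_i·P.
Setting this equal to 74.9 atm^-2 and taking the physical root (0 < X < 1) gives X = 0.847.

X = 0.847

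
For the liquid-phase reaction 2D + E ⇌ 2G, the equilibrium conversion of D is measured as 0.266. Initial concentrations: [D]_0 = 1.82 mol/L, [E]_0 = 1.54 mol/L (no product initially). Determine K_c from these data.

Let X = conversion of D.
Concentrations: [D] = 1.82 − 1.82X; [E] = 1.54 − 0.91X; [G] = 1.82X.
At X = 0.266: [D] = 1.34, [E] = 1.3, [G] = 0.484.
K_c = [G]^2 / ([D]^2 [E]) = 0.101 L/mol.

K_c = 0.101 L/mol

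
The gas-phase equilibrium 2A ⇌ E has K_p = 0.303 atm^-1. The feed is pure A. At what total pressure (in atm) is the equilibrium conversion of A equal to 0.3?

P = 0.859 atm

Take 1 mol A as basis and let X be its fractional conversion, so ξ = 0.5X.
Moles: n_A = 1 − X; n_E = 0.5X.
Summing: n_T = 1 − 0.5X.
K_p = p_E / (p_A^2) with p_i = (n_i/n_T)·P.
At X = 0.3: the mole-fraction product g(X) = Π y_i^ν_i = 0.2602. Since K_p = g(X)·P^{-1}, P = (g/K_p)^(1/1) = (0.2602/0.303)^(1/1) = 0.859 atm.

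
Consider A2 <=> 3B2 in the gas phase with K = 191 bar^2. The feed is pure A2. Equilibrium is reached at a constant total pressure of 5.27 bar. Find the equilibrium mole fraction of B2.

Basis: 1 mol A2 initially; let X = conversion of A2. Extent ξ = X.
At extent ξ: n_A2 = 1 − X; n_B2 = 3X.
Total moles n_T = 1 + 2X.
y_i = n_i/n_T, p_i = y_i·P. K = p_B2^3 / (p_A2).
Equating to 191 bar^2 and solving on 0 < X < 1: X = 0.741.
Then n_B2 = 2.22, n_T = 2.48, so y_B2 = 0.896.

y_B2 = 0.896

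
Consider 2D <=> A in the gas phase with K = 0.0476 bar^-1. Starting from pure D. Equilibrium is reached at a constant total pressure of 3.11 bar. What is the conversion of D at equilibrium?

X = 0.207

Take 1 mol D as basis and let X be its fractional conversion, so ξ = 0.5X.
At extent ξ: n_D = 1 − X; n_A = 0.5X.
n_T = Σnᵢ = 1 − 0.5X.
Mole fractions y_i = n_i/n_T; K = p_A / (p_D^2) with p_i = y_i·P.
This yields a degree-2 equation in X; solving on (0,1), X = 0.207.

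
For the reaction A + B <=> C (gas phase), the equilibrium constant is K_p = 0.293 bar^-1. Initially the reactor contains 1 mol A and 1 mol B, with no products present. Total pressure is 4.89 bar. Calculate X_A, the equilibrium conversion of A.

X = 0.359

Let X = conversion of A (basis 1 mol A); extent of reaction ξ = X.
Moles: n_A = 1 − X; n_B = 1 − X; n_C = X.
Total moles n_T = 2 − X.
y_i = n_i/n_T, p_i = y_i·P. K_p = p_C / (p_A p_B).
Setting this equal to 0.293 bar^-1 and taking the physical root (0 < X < 1) gives X = 0.359.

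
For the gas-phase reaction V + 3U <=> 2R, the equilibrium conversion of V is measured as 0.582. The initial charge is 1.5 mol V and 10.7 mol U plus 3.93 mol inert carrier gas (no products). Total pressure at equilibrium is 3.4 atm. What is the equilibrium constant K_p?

Let X = conversion of V (basis 1.5 mol V); extent of reaction ξ = 1.5X.
Mole table: n_V = 1.5 − 1.5X; n_U = 10.7 − 4.5X; n_R = 3X; n_I = 3.93 (inert).
Summing: n_T = 16.1 − 3X.
At X = 0.582: n_V = 0.627, n_U = 8.08, n_R = 1.75, n_T = 14.4.
p_i = (n_i/n_T)·P. K_p = p_R^2 / (p_V p_U^3) = 0.165 atm^-2.

K_p = 0.165 atm^-2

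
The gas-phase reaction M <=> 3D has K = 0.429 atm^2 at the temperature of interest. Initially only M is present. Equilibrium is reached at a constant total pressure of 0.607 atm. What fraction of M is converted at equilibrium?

X = 0.440

Basis: 1 mol M initially; let X = conversion of M. Extent ξ = X.
Moles: n_M = 1 − X; n_D = 3X.
Total moles n_T = 1 + 2X.
Mole fractions y_i = n_i/n_T; K = p_D^3 / (p_M) with p_i = y_i·P.
This yields a degree-3 equation in X; solving on (0,1), X = 0.440.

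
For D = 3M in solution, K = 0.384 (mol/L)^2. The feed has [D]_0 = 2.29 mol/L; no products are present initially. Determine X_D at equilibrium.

X = 0.133

Let X = conversion of D; extent ξ = 2.29·X mol/L.
Concentrations: [D] = 2.29 − 2.29X; [M] = 6.87X.
K = [M]^3 / ([D]).
Setting equal to 0.384 and solving for X on (0,1) gives X = 0.133.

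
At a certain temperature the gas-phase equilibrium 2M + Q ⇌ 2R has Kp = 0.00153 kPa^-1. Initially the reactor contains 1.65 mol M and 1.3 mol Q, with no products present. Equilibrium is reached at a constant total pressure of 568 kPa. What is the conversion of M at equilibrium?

X = 0.364

Let X = conversion of M (basis 1.65 mol M); extent of reaction ξ = 0.825X.
Moles: n_M = 1.65 − 1.65X; n_Q = 1.3 − 0.825X; n_R = 1.65X.
Total moles n_T = 2.95 − 0.825X.
With p_i = (n_i/n_T)P, Kp = p_R^2 / (p_M^2 p_Q).
This yields a degree-3 equation in X; solving on (0,1), X = 0.364.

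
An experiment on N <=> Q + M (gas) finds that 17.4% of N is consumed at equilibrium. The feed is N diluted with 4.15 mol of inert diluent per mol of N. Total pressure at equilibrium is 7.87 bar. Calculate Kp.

Basis: 1 mol N initially; let X = conversion of N. Extent ξ = X.
Moles: n_N = 1 − X; n_Q = X; n_M = X; n_I = 4.15 (inert).
n_T = Σnᵢ = 5.15 + X.
At X = 0.174: n_N = 0.826, n_Q = 0.174, n_M = 0.174, n_T = 5.32.
p_i = (n_i/n_T)·P. Kp = p_Q p_M / (p_N) = 0.0542 bar.

Kp = 0.0542 bar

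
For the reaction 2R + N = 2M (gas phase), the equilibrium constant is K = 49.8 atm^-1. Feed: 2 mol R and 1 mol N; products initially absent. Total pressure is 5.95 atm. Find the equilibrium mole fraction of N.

y_N = 0.079

Take 2 mol R as basis and let X be its fractional conversion, so ξ = X.
Moles: n_R = 2 − 2X; n_N = 1 − X; n_M = 2X.
Total moles n_T = 3 − X.
y_i = n_i/n_T, p_i = y_i·P. K = p_M^2 / (p_R^2 p_N).
Substituting and setting equal to 49.8 atm^-1 gives a polynomial in X; the root in (0,1) is X = 0.829.
Then n_N = 0.171, n_T = 2.17, so y_N = 0.079.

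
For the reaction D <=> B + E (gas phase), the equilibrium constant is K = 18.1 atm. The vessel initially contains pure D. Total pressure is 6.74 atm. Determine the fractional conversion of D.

X = 0.854

Take 1 mol D as basis and let X be its fractional conversion, so ξ = X.
Mole table: n_D = 1 − X; n_B = X; n_E = X.
Summing: n_T = 1 + X.
y_i = n_i/n_T, p_i = y_i·P. K = p_B p_E / (p_D).
Substituting and setting equal to 18.1 atm gives a polynomial in X; the root in (0,1) is X = 0.854.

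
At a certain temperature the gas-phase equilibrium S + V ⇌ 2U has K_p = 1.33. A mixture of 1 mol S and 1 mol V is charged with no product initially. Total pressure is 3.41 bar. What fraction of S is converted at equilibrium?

X = 0.366

Let X = conversion of S (basis 1 mol S); extent of reaction ξ = X.
Mole table: n_S = 1 − X; n_V = 1 − X; n_U = 2X.
Total moles n_T = 2 (Δν = 0, constant).
y_i = n_i/n_T, p_i = y_i·P. K_p = p_U^2 / (p_S p_V).
Setting this equal to 1.33 and taking the physical root (0 < X < 1) gives X = 0.366.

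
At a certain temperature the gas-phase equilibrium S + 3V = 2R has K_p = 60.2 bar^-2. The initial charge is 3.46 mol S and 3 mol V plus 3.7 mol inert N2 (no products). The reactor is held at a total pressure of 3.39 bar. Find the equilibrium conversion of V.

X = 0.839

Take 3 mol V as basis and let X be its fractional conversion, so ξ = X.
Mole table: n_S = 3.46 − X; n_V = 3 − 3X; n_R = 2X; n_I = 3.7 (inert).
Total moles n_T = 10.2 − 2X.
y_i = n_i/n_T, p_i = y_i·P. K_p = p_R^2 / (p_S p_V^3).
Substituting and setting equal to 60.2 bar^-2 gives a polynomial in X; the root in (0,1) is X = 0.839.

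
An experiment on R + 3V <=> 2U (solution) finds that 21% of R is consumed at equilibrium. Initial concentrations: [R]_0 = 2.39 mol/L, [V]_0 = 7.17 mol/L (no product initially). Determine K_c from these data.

Let X = conversion of R.
Concentrations: [R] = 2.39 − 2.39X; [V] = 7.17 − 7.17X; [U] = 4.78X.
At X = 0.21: [R] = 1.89, [V] = 5.66, [U] = 1.
K_c = [U]^2 / ([R] [V]^3) = 0.00294 (mol/L)^-2.

K_c = 0.00294 (mol/L)^-2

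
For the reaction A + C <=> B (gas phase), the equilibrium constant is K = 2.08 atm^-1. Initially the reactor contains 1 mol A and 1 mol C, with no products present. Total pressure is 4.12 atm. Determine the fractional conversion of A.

X = 0.677

Take 1 mol A as basis and let X be its fractional conversion, so ξ = X.
Moles: n_A = 1 − X; n_C = 1 − X; n_B = X.
Summing: n_T = 2 − X.
y_i = n_i/n_T, p_i = y_i·P. K = p_B / (p_A p_C).
Equating to 2.08 atm^-1 and solving on 0 < X < 1: X = 0.677.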